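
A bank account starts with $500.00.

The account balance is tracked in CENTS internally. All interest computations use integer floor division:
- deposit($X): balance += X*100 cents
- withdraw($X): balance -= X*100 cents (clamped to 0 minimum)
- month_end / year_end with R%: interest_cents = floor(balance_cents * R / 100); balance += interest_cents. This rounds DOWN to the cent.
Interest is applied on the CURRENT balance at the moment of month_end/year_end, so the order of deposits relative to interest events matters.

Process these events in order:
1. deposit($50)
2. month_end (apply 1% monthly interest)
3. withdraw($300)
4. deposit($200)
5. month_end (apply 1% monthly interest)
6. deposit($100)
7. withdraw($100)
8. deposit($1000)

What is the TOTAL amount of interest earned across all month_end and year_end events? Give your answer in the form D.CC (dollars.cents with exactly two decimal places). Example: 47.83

After 1 (deposit($50)): balance=$550.00 total_interest=$0.00
After 2 (month_end (apply 1% monthly interest)): balance=$555.50 total_interest=$5.50
After 3 (withdraw($300)): balance=$255.50 total_interest=$5.50
After 4 (deposit($200)): balance=$455.50 total_interest=$5.50
After 5 (month_end (apply 1% monthly interest)): balance=$460.05 total_interest=$10.05
After 6 (deposit($100)): balance=$560.05 total_interest=$10.05
After 7 (withdraw($100)): balance=$460.05 total_interest=$10.05
After 8 (deposit($1000)): balance=$1460.05 total_interest=$10.05

Answer: 10.05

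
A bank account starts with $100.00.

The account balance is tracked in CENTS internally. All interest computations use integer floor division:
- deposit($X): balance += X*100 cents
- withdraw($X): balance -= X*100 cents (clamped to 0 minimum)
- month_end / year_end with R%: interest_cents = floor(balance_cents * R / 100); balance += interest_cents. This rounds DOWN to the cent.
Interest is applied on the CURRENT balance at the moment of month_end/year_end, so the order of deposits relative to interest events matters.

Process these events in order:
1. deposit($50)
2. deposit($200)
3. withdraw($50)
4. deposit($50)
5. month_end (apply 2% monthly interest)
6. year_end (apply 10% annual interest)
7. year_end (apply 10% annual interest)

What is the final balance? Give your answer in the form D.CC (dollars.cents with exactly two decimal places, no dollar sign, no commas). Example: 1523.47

Answer: 431.97

Derivation:
After 1 (deposit($50)): balance=$150.00 total_interest=$0.00
After 2 (deposit($200)): balance=$350.00 total_interest=$0.00
After 3 (withdraw($50)): balance=$300.00 total_interest=$0.00
After 4 (deposit($50)): balance=$350.00 total_interest=$0.00
After 5 (month_end (apply 2% monthly interest)): balance=$357.00 total_interest=$7.00
After 6 (year_end (apply 10% annual interest)): balance=$392.70 total_interest=$42.70
After 7 (year_end (apply 10% annual interest)): balance=$431.97 total_interest=$81.97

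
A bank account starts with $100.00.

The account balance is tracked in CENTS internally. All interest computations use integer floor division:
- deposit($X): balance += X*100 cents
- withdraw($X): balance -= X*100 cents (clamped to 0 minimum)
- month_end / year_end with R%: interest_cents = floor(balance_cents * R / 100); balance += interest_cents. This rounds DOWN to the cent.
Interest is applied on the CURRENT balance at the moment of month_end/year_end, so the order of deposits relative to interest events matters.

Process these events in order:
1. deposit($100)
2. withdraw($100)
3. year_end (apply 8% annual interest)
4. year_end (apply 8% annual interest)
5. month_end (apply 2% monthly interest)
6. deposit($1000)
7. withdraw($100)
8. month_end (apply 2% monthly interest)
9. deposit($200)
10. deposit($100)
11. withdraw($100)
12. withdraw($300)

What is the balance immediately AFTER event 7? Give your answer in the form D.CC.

After 1 (deposit($100)): balance=$200.00 total_interest=$0.00
After 2 (withdraw($100)): balance=$100.00 total_interest=$0.00
After 3 (year_end (apply 8% annual interest)): balance=$108.00 total_interest=$8.00
After 4 (year_end (apply 8% annual interest)): balance=$116.64 total_interest=$16.64
After 5 (month_end (apply 2% monthly interest)): balance=$118.97 total_interest=$18.97
After 6 (deposit($1000)): balance=$1118.97 total_interest=$18.97
After 7 (withdraw($100)): balance=$1018.97 total_interest=$18.97

Answer: 1018.97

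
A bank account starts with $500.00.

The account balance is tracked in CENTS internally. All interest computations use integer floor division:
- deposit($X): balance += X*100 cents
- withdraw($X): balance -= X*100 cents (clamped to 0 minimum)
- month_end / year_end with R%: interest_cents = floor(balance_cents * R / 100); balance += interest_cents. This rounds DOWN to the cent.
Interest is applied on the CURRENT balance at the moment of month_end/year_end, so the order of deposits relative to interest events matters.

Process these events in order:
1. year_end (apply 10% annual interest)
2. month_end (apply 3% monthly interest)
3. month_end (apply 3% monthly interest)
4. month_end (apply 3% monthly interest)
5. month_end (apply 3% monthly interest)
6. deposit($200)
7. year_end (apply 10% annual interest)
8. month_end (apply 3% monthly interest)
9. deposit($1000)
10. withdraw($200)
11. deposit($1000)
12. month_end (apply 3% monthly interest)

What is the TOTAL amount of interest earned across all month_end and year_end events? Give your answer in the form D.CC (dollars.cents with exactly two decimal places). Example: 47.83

Answer: 309.76

Derivation:
After 1 (year_end (apply 10% annual interest)): balance=$550.00 total_interest=$50.00
After 2 (month_end (apply 3% monthly interest)): balance=$566.50 total_interest=$66.50
After 3 (month_end (apply 3% monthly interest)): balance=$583.49 total_interest=$83.49
After 4 (month_end (apply 3% monthly interest)): balance=$600.99 total_interest=$100.99
After 5 (month_end (apply 3% monthly interest)): balance=$619.01 total_interest=$119.01
After 6 (deposit($200)): balance=$819.01 total_interest=$119.01
After 7 (year_end (apply 10% annual interest)): balance=$900.91 total_interest=$200.91
After 8 (month_end (apply 3% monthly interest)): balance=$927.93 total_interest=$227.93
After 9 (deposit($1000)): balance=$1927.93 total_interest=$227.93
After 10 (withdraw($200)): balance=$1727.93 total_interest=$227.93
After 11 (deposit($1000)): balance=$2727.93 total_interest=$227.93
After 12 (month_end (apply 3% monthly interest)): balance=$2809.76 total_interest=$309.76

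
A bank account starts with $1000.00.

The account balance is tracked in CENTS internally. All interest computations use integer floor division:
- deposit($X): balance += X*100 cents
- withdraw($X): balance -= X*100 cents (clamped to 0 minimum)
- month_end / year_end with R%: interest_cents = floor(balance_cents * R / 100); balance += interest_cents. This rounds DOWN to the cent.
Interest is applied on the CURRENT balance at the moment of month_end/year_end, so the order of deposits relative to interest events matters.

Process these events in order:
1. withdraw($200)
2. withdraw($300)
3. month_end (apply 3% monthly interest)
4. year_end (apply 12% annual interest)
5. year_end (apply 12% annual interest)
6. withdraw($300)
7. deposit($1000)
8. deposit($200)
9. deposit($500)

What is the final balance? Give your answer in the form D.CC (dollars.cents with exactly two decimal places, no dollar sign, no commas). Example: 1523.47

Answer: 2046.01

Derivation:
After 1 (withdraw($200)): balance=$800.00 total_interest=$0.00
After 2 (withdraw($300)): balance=$500.00 total_interest=$0.00
After 3 (month_end (apply 3% monthly interest)): balance=$515.00 total_interest=$15.00
After 4 (year_end (apply 12% annual interest)): balance=$576.80 total_interest=$76.80
After 5 (year_end (apply 12% annual interest)): balance=$646.01 total_interest=$146.01
After 6 (withdraw($300)): balance=$346.01 total_interest=$146.01
After 7 (deposit($1000)): balance=$1346.01 total_interest=$146.01
After 8 (deposit($200)): balance=$1546.01 total_interest=$146.01
After 9 (deposit($500)): balance=$2046.01 total_interest=$146.01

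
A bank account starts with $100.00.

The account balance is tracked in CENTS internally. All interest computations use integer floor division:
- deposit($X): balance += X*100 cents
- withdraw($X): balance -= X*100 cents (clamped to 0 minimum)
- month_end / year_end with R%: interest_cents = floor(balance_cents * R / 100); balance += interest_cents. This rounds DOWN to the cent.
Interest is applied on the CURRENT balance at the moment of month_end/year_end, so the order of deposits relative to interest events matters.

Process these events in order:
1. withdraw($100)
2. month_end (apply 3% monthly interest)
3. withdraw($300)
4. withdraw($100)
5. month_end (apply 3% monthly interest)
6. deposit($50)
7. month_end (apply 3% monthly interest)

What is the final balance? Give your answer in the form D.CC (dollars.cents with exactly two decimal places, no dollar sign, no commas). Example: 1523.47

Answer: 51.50

Derivation:
After 1 (withdraw($100)): balance=$0.00 total_interest=$0.00
After 2 (month_end (apply 3% monthly interest)): balance=$0.00 total_interest=$0.00
After 3 (withdraw($300)): balance=$0.00 total_interest=$0.00
After 4 (withdraw($100)): balance=$0.00 total_interest=$0.00
After 5 (month_end (apply 3% monthly interest)): balance=$0.00 total_interest=$0.00
After 6 (deposit($50)): balance=$50.00 total_interest=$0.00
After 7 (month_end (apply 3% monthly interest)): balance=$51.50 total_interest=$1.50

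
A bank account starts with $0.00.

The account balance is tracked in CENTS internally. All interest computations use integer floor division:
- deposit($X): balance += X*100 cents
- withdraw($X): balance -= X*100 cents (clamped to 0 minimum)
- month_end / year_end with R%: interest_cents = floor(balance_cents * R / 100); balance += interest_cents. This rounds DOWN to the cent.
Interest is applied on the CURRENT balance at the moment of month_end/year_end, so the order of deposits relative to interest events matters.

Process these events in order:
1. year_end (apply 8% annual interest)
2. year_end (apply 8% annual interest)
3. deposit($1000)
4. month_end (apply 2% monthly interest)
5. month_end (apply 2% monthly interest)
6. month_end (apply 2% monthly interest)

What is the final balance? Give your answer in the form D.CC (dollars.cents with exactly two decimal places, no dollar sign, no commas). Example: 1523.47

Answer: 1061.20

Derivation:
After 1 (year_end (apply 8% annual interest)): balance=$0.00 total_interest=$0.00
After 2 (year_end (apply 8% annual interest)): balance=$0.00 total_interest=$0.00
After 3 (deposit($1000)): balance=$1000.00 total_interest=$0.00
After 4 (month_end (apply 2% monthly interest)): balance=$1020.00 total_interest=$20.00
After 5 (month_end (apply 2% monthly interest)): balance=$1040.40 total_interest=$40.40
After 6 (month_end (apply 2% monthly interest)): balance=$1061.20 total_interest=$61.20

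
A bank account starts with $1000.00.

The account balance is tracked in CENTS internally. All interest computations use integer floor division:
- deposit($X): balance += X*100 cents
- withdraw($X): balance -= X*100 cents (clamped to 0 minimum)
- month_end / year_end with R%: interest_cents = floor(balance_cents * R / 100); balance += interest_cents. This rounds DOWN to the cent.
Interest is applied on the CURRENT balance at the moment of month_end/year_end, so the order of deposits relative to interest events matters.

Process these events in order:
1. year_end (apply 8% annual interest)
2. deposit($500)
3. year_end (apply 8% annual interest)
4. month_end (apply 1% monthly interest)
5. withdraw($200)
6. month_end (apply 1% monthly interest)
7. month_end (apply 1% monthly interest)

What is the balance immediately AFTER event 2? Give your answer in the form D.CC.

Answer: 1580.00

Derivation:
After 1 (year_end (apply 8% annual interest)): balance=$1080.00 total_interest=$80.00
After 2 (deposit($500)): balance=$1580.00 total_interest=$80.00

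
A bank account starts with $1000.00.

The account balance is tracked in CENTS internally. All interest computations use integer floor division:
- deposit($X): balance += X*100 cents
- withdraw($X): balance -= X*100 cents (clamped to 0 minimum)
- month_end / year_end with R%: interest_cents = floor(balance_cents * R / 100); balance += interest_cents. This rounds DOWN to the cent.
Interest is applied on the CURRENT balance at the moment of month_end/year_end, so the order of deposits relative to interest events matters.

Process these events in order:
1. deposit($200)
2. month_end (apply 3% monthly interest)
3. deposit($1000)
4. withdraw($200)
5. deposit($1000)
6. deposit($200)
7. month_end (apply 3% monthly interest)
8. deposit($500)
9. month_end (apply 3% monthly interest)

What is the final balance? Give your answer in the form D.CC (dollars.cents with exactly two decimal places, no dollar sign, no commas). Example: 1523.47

Answer: 3948.07

Derivation:
After 1 (deposit($200)): balance=$1200.00 total_interest=$0.00
After 2 (month_end (apply 3% monthly interest)): balance=$1236.00 total_interest=$36.00
After 3 (deposit($1000)): balance=$2236.00 total_interest=$36.00
After 4 (withdraw($200)): balance=$2036.00 total_interest=$36.00
After 5 (deposit($1000)): balance=$3036.00 total_interest=$36.00
After 6 (deposit($200)): balance=$3236.00 total_interest=$36.00
After 7 (month_end (apply 3% monthly interest)): balance=$3333.08 total_interest=$133.08
After 8 (deposit($500)): balance=$3833.08 total_interest=$133.08
After 9 (month_end (apply 3% monthly interest)): balance=$3948.07 total_interest=$248.07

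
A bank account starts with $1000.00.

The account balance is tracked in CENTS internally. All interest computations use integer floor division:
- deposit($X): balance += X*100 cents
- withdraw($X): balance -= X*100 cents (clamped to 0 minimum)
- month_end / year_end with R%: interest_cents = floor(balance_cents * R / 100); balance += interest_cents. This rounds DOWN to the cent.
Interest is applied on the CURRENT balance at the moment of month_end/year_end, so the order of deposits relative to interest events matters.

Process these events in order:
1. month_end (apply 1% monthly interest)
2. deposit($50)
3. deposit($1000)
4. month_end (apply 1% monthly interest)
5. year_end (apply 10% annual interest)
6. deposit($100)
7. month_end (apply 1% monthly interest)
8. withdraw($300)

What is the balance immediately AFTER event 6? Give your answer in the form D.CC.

After 1 (month_end (apply 1% monthly interest)): balance=$1010.00 total_interest=$10.00
After 2 (deposit($50)): balance=$1060.00 total_interest=$10.00
After 3 (deposit($1000)): balance=$2060.00 total_interest=$10.00
After 4 (month_end (apply 1% monthly interest)): balance=$2080.60 total_interest=$30.60
After 5 (year_end (apply 10% annual interest)): balance=$2288.66 total_interest=$238.66
After 6 (deposit($100)): balance=$2388.66 total_interest=$238.66

Answer: 2388.66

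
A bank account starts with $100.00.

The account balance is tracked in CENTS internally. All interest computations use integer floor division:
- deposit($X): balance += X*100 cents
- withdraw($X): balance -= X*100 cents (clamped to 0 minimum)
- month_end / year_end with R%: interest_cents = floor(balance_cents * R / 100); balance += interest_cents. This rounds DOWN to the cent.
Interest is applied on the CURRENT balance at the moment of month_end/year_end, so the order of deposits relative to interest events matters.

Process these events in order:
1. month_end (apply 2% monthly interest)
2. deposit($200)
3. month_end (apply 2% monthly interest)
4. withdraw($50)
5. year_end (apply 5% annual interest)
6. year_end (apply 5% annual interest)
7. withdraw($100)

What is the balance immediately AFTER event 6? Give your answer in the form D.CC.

After 1 (month_end (apply 2% monthly interest)): balance=$102.00 total_interest=$2.00
After 2 (deposit($200)): balance=$302.00 total_interest=$2.00
After 3 (month_end (apply 2% monthly interest)): balance=$308.04 total_interest=$8.04
After 4 (withdraw($50)): balance=$258.04 total_interest=$8.04
After 5 (year_end (apply 5% annual interest)): balance=$270.94 total_interest=$20.94
After 6 (year_end (apply 5% annual interest)): balance=$284.48 total_interest=$34.48

Answer: 284.48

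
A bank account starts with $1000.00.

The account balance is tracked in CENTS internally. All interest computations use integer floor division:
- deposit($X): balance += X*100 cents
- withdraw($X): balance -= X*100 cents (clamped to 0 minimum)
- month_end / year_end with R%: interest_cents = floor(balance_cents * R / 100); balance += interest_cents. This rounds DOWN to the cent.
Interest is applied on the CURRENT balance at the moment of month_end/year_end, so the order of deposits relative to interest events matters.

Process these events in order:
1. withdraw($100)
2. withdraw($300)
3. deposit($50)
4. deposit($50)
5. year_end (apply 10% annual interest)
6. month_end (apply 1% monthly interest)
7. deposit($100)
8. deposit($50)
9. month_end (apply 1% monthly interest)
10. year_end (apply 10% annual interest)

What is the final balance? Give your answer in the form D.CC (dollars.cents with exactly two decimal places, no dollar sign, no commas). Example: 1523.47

Answer: 1030.66

Derivation:
After 1 (withdraw($100)): balance=$900.00 total_interest=$0.00
After 2 (withdraw($300)): balance=$600.00 total_interest=$0.00
After 3 (deposit($50)): balance=$650.00 total_interest=$0.00
After 4 (deposit($50)): balance=$700.00 total_interest=$0.00
After 5 (year_end (apply 10% annual interest)): balance=$770.00 total_interest=$70.00
After 6 (month_end (apply 1% monthly interest)): balance=$777.70 total_interest=$77.70
After 7 (deposit($100)): balance=$877.70 total_interest=$77.70
After 8 (deposit($50)): balance=$927.70 total_interest=$77.70
After 9 (month_end (apply 1% monthly interest)): balance=$936.97 total_interest=$86.97
After 10 (year_end (apply 10% annual interest)): balance=$1030.66 total_interest=$180.66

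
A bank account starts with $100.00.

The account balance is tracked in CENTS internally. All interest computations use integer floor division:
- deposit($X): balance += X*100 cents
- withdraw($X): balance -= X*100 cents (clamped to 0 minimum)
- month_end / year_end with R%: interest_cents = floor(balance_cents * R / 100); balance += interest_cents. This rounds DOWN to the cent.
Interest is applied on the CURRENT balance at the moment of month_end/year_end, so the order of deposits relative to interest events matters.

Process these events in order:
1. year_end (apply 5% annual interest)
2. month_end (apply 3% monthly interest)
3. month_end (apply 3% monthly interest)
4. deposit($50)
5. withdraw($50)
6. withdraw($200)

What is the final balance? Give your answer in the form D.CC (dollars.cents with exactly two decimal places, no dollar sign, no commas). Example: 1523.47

Answer: 0.00

Derivation:
After 1 (year_end (apply 5% annual interest)): balance=$105.00 total_interest=$5.00
After 2 (month_end (apply 3% monthly interest)): balance=$108.15 total_interest=$8.15
After 3 (month_end (apply 3% monthly interest)): balance=$111.39 total_interest=$11.39
After 4 (deposit($50)): balance=$161.39 total_interest=$11.39
After 5 (withdraw($50)): balance=$111.39 total_interest=$11.39
After 6 (withdraw($200)): balance=$0.00 total_interest=$11.39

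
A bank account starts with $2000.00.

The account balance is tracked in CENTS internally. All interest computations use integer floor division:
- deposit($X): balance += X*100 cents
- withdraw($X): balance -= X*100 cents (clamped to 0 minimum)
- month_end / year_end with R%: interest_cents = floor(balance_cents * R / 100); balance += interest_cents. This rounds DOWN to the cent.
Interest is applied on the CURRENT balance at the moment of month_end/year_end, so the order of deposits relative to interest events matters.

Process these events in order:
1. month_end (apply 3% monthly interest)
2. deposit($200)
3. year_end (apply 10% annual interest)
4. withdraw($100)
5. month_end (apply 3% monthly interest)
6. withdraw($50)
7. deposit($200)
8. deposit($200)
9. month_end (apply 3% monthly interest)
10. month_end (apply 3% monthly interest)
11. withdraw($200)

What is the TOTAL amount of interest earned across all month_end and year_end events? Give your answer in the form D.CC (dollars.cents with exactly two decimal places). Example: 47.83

Answer: 528.55

Derivation:
After 1 (month_end (apply 3% monthly interest)): balance=$2060.00 total_interest=$60.00
After 2 (deposit($200)): balance=$2260.00 total_interest=$60.00
After 3 (year_end (apply 10% annual interest)): balance=$2486.00 total_interest=$286.00
After 4 (withdraw($100)): balance=$2386.00 total_interest=$286.00
After 5 (month_end (apply 3% monthly interest)): balance=$2457.58 total_interest=$357.58
After 6 (withdraw($50)): balance=$2407.58 total_interest=$357.58
After 7 (deposit($200)): balance=$2607.58 total_interest=$357.58
After 8 (deposit($200)): balance=$2807.58 total_interest=$357.58
After 9 (month_end (apply 3% monthly interest)): balance=$2891.80 total_interest=$441.80
After 10 (month_end (apply 3% monthly interest)): balance=$2978.55 total_interest=$528.55
After 11 (withdraw($200)): balance=$2778.55 total_interest=$528.55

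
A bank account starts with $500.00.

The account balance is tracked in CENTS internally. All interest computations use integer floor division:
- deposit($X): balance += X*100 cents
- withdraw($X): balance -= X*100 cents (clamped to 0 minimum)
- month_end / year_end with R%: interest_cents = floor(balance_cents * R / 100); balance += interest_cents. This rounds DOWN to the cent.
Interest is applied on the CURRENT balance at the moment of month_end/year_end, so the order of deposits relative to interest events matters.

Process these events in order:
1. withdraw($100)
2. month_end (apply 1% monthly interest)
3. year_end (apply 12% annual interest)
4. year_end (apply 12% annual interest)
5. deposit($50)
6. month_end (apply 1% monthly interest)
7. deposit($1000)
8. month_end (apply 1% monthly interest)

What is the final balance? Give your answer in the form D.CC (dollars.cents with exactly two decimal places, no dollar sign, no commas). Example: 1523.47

Answer: 1577.95

Derivation:
After 1 (withdraw($100)): balance=$400.00 total_interest=$0.00
After 2 (month_end (apply 1% monthly interest)): balance=$404.00 total_interest=$4.00
After 3 (year_end (apply 12% annual interest)): balance=$452.48 total_interest=$52.48
After 4 (year_end (apply 12% annual interest)): balance=$506.77 total_interest=$106.77
After 5 (deposit($50)): balance=$556.77 total_interest=$106.77
After 6 (month_end (apply 1% monthly interest)): balance=$562.33 total_interest=$112.33
After 7 (deposit($1000)): balance=$1562.33 total_interest=$112.33
After 8 (month_end (apply 1% monthly interest)): balance=$1577.95 total_interest=$127.95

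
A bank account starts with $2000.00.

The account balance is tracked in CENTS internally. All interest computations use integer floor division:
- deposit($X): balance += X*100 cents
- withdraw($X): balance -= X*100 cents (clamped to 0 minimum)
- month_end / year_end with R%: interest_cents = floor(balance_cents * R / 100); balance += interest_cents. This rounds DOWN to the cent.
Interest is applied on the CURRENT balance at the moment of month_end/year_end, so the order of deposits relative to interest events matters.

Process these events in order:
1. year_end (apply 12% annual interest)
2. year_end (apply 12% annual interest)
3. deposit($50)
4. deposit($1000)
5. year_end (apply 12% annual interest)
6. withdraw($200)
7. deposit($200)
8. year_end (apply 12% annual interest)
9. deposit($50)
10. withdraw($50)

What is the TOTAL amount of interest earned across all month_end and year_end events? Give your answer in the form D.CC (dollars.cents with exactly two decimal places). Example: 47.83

After 1 (year_end (apply 12% annual interest)): balance=$2240.00 total_interest=$240.00
After 2 (year_end (apply 12% annual interest)): balance=$2508.80 total_interest=$508.80
After 3 (deposit($50)): balance=$2558.80 total_interest=$508.80
After 4 (deposit($1000)): balance=$3558.80 total_interest=$508.80
After 5 (year_end (apply 12% annual interest)): balance=$3985.85 total_interest=$935.85
After 6 (withdraw($200)): balance=$3785.85 total_interest=$935.85
After 7 (deposit($200)): balance=$3985.85 total_interest=$935.85
After 8 (year_end (apply 12% annual interest)): balance=$4464.15 total_interest=$1414.15
After 9 (deposit($50)): balance=$4514.15 total_interest=$1414.15
After 10 (withdraw($50)): balance=$4464.15 total_interest=$1414.15

Answer: 1414.15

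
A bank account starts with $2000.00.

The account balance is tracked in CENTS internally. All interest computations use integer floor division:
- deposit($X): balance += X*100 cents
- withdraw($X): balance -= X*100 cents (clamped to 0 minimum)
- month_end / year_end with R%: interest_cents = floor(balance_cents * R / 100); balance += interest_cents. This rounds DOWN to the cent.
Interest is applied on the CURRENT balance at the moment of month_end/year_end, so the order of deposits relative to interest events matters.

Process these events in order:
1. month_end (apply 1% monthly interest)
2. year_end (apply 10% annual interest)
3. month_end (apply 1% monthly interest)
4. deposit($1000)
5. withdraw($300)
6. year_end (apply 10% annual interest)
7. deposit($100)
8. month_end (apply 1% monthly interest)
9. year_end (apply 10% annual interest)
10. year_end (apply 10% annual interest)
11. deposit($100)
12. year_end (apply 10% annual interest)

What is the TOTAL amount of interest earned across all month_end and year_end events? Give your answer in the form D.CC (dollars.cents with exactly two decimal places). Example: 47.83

Answer: 1698.15

Derivation:
After 1 (month_end (apply 1% monthly interest)): balance=$2020.00 total_interest=$20.00
After 2 (year_end (apply 10% annual interest)): balance=$2222.00 total_interest=$222.00
After 3 (month_end (apply 1% monthly interest)): balance=$2244.22 total_interest=$244.22
After 4 (deposit($1000)): balance=$3244.22 total_interest=$244.22
After 5 (withdraw($300)): balance=$2944.22 total_interest=$244.22
After 6 (year_end (apply 10% annual interest)): balance=$3238.64 total_interest=$538.64
After 7 (deposit($100)): balance=$3338.64 total_interest=$538.64
After 8 (month_end (apply 1% monthly interest)): balance=$3372.02 total_interest=$572.02
After 9 (year_end (apply 10% annual interest)): balance=$3709.22 total_interest=$909.22
After 10 (year_end (apply 10% annual interest)): balance=$4080.14 total_interest=$1280.14
After 11 (deposit($100)): balance=$4180.14 total_interest=$1280.14
After 12 (year_end (apply 10% annual interest)): balance=$4598.15 total_interest=$1698.15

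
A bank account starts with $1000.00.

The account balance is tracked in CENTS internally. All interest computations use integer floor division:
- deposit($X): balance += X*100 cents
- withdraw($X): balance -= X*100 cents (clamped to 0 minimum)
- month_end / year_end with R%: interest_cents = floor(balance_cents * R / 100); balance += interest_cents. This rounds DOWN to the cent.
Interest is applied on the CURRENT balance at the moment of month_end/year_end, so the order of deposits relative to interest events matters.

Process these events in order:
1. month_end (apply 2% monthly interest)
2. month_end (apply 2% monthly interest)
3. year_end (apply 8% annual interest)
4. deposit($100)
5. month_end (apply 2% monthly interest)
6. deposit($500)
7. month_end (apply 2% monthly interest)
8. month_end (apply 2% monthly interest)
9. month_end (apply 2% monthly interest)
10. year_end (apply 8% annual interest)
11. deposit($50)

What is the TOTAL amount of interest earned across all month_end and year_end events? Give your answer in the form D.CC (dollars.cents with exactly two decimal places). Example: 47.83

Answer: 403.49

Derivation:
After 1 (month_end (apply 2% monthly interest)): balance=$1020.00 total_interest=$20.00
After 2 (month_end (apply 2% monthly interest)): balance=$1040.40 total_interest=$40.40
After 3 (year_end (apply 8% annual interest)): balance=$1123.63 total_interest=$123.63
After 4 (deposit($100)): balance=$1223.63 total_interest=$123.63
After 5 (month_end (apply 2% monthly interest)): balance=$1248.10 total_interest=$148.10
After 6 (deposit($500)): balance=$1748.10 total_interest=$148.10
After 7 (month_end (apply 2% monthly interest)): balance=$1783.06 total_interest=$183.06
After 8 (month_end (apply 2% monthly interest)): balance=$1818.72 total_interest=$218.72
After 9 (month_end (apply 2% monthly interest)): balance=$1855.09 total_interest=$255.09
After 10 (year_end (apply 8% annual interest)): balance=$2003.49 total_interest=$403.49
After 11 (deposit($50)): balance=$2053.49 total_interest=$403.49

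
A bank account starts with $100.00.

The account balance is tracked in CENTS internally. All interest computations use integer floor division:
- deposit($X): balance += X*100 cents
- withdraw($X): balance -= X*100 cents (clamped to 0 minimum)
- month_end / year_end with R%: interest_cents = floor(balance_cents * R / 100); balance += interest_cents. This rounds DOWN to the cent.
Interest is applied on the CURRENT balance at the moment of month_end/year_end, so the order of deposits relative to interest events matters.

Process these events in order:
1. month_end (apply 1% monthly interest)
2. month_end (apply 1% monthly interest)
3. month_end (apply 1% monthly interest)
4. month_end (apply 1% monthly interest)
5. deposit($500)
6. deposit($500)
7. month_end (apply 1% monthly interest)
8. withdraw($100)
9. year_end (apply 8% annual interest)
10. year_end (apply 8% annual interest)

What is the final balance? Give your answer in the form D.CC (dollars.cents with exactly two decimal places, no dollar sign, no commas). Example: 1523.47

After 1 (month_end (apply 1% monthly interest)): balance=$101.00 total_interest=$1.00
After 2 (month_end (apply 1% monthly interest)): balance=$102.01 total_interest=$2.01
After 3 (month_end (apply 1% monthly interest)): balance=$103.03 total_interest=$3.03
After 4 (month_end (apply 1% monthly interest)): balance=$104.06 total_interest=$4.06
After 5 (deposit($500)): balance=$604.06 total_interest=$4.06
After 6 (deposit($500)): balance=$1104.06 total_interest=$4.06
After 7 (month_end (apply 1% monthly interest)): balance=$1115.10 total_interest=$15.10
After 8 (withdraw($100)): balance=$1015.10 total_interest=$15.10
After 9 (year_end (apply 8% annual interest)): balance=$1096.30 total_interest=$96.30
After 10 (year_end (apply 8% annual interest)): balance=$1184.00 total_interest=$184.00

Answer: 1184.00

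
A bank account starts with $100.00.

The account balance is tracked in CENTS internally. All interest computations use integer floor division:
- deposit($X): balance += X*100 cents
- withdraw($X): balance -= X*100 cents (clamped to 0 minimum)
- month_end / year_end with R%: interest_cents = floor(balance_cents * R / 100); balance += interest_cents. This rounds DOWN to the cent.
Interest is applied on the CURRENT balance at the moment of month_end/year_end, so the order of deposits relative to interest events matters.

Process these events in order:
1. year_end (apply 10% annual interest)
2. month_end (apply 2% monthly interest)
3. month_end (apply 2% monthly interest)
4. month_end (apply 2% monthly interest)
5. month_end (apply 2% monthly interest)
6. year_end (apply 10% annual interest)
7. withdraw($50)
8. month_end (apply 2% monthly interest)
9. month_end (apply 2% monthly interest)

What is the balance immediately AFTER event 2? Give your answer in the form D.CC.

After 1 (year_end (apply 10% annual interest)): balance=$110.00 total_interest=$10.00
After 2 (month_end (apply 2% monthly interest)): balance=$112.20 total_interest=$12.20

Answer: 112.20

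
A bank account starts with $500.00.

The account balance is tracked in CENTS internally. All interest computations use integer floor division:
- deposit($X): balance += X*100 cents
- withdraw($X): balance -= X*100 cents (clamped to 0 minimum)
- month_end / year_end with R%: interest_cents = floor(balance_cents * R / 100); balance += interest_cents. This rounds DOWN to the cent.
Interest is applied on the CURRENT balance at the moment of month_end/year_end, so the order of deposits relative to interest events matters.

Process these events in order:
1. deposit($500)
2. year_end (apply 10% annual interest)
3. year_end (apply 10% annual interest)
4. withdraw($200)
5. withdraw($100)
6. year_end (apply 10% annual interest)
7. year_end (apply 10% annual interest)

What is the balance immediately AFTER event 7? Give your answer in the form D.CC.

Answer: 1101.10

Derivation:
After 1 (deposit($500)): balance=$1000.00 total_interest=$0.00
After 2 (year_end (apply 10% annual interest)): balance=$1100.00 total_interest=$100.00
After 3 (year_end (apply 10% annual interest)): balance=$1210.00 total_interest=$210.00
After 4 (withdraw($200)): balance=$1010.00 total_interest=$210.00
After 5 (withdraw($100)): balance=$910.00 total_interest=$210.00
After 6 (year_end (apply 10% annual interest)): balance=$1001.00 total_interest=$301.00
After 7 (year_end (apply 10% annual interest)): balance=$1101.10 total_interest=$401.10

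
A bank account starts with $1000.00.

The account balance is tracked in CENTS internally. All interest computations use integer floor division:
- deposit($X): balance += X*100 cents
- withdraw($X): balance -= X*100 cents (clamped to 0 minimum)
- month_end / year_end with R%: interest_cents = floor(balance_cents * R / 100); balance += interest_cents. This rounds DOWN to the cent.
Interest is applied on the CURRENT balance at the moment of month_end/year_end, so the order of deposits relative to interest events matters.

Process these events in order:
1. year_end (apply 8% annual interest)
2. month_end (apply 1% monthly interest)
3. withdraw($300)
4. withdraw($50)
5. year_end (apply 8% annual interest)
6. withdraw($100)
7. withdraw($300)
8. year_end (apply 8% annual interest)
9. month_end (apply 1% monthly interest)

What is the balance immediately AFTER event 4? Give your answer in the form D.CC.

Answer: 740.80

Derivation:
After 1 (year_end (apply 8% annual interest)): balance=$1080.00 total_interest=$80.00
After 2 (month_end (apply 1% monthly interest)): balance=$1090.80 total_interest=$90.80
After 3 (withdraw($300)): balance=$790.80 total_interest=$90.80
After 4 (withdraw($50)): balance=$740.80 total_interest=$90.80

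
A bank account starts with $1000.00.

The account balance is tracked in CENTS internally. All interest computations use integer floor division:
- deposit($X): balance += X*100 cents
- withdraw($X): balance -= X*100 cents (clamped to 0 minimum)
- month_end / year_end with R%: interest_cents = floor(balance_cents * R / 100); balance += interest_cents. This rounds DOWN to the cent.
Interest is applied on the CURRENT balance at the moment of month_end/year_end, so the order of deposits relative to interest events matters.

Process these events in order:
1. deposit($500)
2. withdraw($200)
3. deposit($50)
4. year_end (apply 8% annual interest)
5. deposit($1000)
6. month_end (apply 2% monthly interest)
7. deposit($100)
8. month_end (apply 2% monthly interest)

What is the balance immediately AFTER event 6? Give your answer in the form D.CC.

After 1 (deposit($500)): balance=$1500.00 total_interest=$0.00
After 2 (withdraw($200)): balance=$1300.00 total_interest=$0.00
After 3 (deposit($50)): balance=$1350.00 total_interest=$0.00
After 4 (year_end (apply 8% annual interest)): balance=$1458.00 total_interest=$108.00
After 5 (deposit($1000)): balance=$2458.00 total_interest=$108.00
After 6 (month_end (apply 2% monthly interest)): balance=$2507.16 total_interest=$157.16

Answer: 2507.16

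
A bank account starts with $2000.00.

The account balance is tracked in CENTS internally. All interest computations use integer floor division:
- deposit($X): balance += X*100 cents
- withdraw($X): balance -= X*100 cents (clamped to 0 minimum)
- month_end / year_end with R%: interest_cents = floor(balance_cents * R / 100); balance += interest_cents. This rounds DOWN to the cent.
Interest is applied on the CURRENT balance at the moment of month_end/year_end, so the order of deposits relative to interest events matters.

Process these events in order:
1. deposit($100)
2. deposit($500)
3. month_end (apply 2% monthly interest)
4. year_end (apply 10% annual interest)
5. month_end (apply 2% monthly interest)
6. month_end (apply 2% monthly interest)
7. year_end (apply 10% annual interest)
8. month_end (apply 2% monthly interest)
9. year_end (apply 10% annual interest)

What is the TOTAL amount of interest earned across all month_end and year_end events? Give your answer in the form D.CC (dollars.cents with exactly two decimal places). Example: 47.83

After 1 (deposit($100)): balance=$2100.00 total_interest=$0.00
After 2 (deposit($500)): balance=$2600.00 total_interest=$0.00
After 3 (month_end (apply 2% monthly interest)): balance=$2652.00 total_interest=$52.00
After 4 (year_end (apply 10% annual interest)): balance=$2917.20 total_interest=$317.20
After 5 (month_end (apply 2% monthly interest)): balance=$2975.54 total_interest=$375.54
After 6 (month_end (apply 2% monthly interest)): balance=$3035.05 total_interest=$435.05
After 7 (year_end (apply 10% annual interest)): balance=$3338.55 total_interest=$738.55
After 8 (month_end (apply 2% monthly interest)): balance=$3405.32 total_interest=$805.32
After 9 (year_end (apply 10% annual interest)): balance=$3745.85 total_interest=$1145.85

Answer: 1145.85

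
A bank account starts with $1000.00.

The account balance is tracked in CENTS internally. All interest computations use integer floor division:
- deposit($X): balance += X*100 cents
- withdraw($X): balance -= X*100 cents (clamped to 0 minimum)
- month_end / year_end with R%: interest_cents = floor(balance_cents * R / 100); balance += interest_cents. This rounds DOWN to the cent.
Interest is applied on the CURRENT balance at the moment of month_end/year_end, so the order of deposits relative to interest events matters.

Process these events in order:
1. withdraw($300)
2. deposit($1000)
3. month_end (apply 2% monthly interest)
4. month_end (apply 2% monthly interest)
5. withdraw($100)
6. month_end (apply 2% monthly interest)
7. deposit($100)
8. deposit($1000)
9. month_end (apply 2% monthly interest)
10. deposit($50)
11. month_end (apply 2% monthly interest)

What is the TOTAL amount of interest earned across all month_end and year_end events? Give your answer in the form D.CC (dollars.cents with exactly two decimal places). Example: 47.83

After 1 (withdraw($300)): balance=$700.00 total_interest=$0.00
After 2 (deposit($1000)): balance=$1700.00 total_interest=$0.00
After 3 (month_end (apply 2% monthly interest)): balance=$1734.00 total_interest=$34.00
After 4 (month_end (apply 2% monthly interest)): balance=$1768.68 total_interest=$68.68
After 5 (withdraw($100)): balance=$1668.68 total_interest=$68.68
After 6 (month_end (apply 2% monthly interest)): balance=$1702.05 total_interest=$102.05
After 7 (deposit($100)): balance=$1802.05 total_interest=$102.05
After 8 (deposit($1000)): balance=$2802.05 total_interest=$102.05
After 9 (month_end (apply 2% monthly interest)): balance=$2858.09 total_interest=$158.09
After 10 (deposit($50)): balance=$2908.09 total_interest=$158.09
After 11 (month_end (apply 2% monthly interest)): balance=$2966.25 total_interest=$216.25

Answer: 216.25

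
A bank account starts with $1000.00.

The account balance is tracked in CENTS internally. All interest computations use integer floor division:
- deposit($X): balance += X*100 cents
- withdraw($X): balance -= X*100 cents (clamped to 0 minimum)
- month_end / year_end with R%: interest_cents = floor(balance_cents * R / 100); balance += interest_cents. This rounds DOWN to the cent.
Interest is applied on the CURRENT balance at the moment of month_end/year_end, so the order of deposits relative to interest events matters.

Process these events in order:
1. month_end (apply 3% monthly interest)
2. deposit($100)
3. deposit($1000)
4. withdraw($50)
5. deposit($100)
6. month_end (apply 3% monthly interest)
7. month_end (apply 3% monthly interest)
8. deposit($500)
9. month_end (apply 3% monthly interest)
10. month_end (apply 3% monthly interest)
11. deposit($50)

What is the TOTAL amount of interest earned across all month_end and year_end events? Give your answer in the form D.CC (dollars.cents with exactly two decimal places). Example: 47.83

Answer: 334.05

Derivation:
After 1 (month_end (apply 3% monthly interest)): balance=$1030.00 total_interest=$30.00
After 2 (deposit($100)): balance=$1130.00 total_interest=$30.00
After 3 (deposit($1000)): balance=$2130.00 total_interest=$30.00
After 4 (withdraw($50)): balance=$2080.00 total_interest=$30.00
After 5 (deposit($100)): balance=$2180.00 total_interest=$30.00
After 6 (month_end (apply 3% monthly interest)): balance=$2245.40 total_interest=$95.40
After 7 (month_end (apply 3% monthly interest)): balance=$2312.76 total_interest=$162.76
After 8 (deposit($500)): balance=$2812.76 total_interest=$162.76
After 9 (month_end (apply 3% monthly interest)): balance=$2897.14 total_interest=$247.14
After 10 (month_end (apply 3% monthly interest)): balance=$2984.05 total_interest=$334.05
After 11 (deposit($50)): balance=$3034.05 total_interest=$334.05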